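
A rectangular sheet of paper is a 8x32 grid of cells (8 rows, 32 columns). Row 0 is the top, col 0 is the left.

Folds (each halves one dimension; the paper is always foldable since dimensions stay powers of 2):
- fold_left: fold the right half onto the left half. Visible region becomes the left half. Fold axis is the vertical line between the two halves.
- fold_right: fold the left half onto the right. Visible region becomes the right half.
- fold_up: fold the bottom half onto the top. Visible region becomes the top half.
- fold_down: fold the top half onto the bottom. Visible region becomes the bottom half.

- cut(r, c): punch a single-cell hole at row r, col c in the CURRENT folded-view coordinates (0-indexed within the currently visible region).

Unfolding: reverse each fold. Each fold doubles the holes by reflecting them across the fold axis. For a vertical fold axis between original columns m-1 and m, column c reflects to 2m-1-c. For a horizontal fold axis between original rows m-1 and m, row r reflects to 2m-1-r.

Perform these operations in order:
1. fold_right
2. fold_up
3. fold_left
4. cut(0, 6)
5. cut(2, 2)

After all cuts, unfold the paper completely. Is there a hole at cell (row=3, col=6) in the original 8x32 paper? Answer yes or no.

Op 1 fold_right: fold axis v@16; visible region now rows[0,8) x cols[16,32) = 8x16
Op 2 fold_up: fold axis h@4; visible region now rows[0,4) x cols[16,32) = 4x16
Op 3 fold_left: fold axis v@24; visible region now rows[0,4) x cols[16,24) = 4x8
Op 4 cut(0, 6): punch at orig (0,22); cuts so far [(0, 22)]; region rows[0,4) x cols[16,24) = 4x8
Op 5 cut(2, 2): punch at orig (2,18); cuts so far [(0, 22), (2, 18)]; region rows[0,4) x cols[16,24) = 4x8
Unfold 1 (reflect across v@24): 4 holes -> [(0, 22), (0, 25), (2, 18), (2, 29)]
Unfold 2 (reflect across h@4): 8 holes -> [(0, 22), (0, 25), (2, 18), (2, 29), (5, 18), (5, 29), (7, 22), (7, 25)]
Unfold 3 (reflect across v@16): 16 holes -> [(0, 6), (0, 9), (0, 22), (0, 25), (2, 2), (2, 13), (2, 18), (2, 29), (5, 2), (5, 13), (5, 18), (5, 29), (7, 6), (7, 9), (7, 22), (7, 25)]
Holes: [(0, 6), (0, 9), (0, 22), (0, 25), (2, 2), (2, 13), (2, 18), (2, 29), (5, 2), (5, 13), (5, 18), (5, 29), (7, 6), (7, 9), (7, 22), (7, 25)]

Answer: no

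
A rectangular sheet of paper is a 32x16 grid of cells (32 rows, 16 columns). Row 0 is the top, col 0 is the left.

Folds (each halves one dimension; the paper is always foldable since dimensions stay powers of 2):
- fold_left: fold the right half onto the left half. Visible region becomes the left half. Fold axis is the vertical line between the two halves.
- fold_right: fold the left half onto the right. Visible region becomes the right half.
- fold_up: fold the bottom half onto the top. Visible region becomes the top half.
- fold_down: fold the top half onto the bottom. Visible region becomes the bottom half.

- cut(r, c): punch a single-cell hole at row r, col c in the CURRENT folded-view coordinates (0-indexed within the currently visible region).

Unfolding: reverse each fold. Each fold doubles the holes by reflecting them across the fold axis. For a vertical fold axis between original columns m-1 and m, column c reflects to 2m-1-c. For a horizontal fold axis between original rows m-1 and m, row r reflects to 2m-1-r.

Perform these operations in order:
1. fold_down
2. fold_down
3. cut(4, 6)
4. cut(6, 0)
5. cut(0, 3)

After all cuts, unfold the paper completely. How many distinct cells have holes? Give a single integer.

Op 1 fold_down: fold axis h@16; visible region now rows[16,32) x cols[0,16) = 16x16
Op 2 fold_down: fold axis h@24; visible region now rows[24,32) x cols[0,16) = 8x16
Op 3 cut(4, 6): punch at orig (28,6); cuts so far [(28, 6)]; region rows[24,32) x cols[0,16) = 8x16
Op 4 cut(6, 0): punch at orig (30,0); cuts so far [(28, 6), (30, 0)]; region rows[24,32) x cols[0,16) = 8x16
Op 5 cut(0, 3): punch at orig (24,3); cuts so far [(24, 3), (28, 6), (30, 0)]; region rows[24,32) x cols[0,16) = 8x16
Unfold 1 (reflect across h@24): 6 holes -> [(17, 0), (19, 6), (23, 3), (24, 3), (28, 6), (30, 0)]
Unfold 2 (reflect across h@16): 12 holes -> [(1, 0), (3, 6), (7, 3), (8, 3), (12, 6), (14, 0), (17, 0), (19, 6), (23, 3), (24, 3), (28, 6), (30, 0)]

Answer: 12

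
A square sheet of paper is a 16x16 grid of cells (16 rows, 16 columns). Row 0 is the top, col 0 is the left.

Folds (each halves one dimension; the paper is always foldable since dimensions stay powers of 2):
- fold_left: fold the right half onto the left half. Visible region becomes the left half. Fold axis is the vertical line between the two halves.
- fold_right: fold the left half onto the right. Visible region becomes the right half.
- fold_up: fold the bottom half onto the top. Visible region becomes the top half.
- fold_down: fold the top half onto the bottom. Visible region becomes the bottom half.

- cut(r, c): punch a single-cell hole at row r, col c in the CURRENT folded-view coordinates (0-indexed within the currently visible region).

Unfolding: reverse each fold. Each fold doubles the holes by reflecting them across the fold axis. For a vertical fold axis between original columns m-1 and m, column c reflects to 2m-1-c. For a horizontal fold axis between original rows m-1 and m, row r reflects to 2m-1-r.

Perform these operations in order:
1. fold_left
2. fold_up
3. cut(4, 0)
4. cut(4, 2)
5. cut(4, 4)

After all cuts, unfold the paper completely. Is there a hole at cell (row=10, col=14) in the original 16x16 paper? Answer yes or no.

Op 1 fold_left: fold axis v@8; visible region now rows[0,16) x cols[0,8) = 16x8
Op 2 fold_up: fold axis h@8; visible region now rows[0,8) x cols[0,8) = 8x8
Op 3 cut(4, 0): punch at orig (4,0); cuts so far [(4, 0)]; region rows[0,8) x cols[0,8) = 8x8
Op 4 cut(4, 2): punch at orig (4,2); cuts so far [(4, 0), (4, 2)]; region rows[0,8) x cols[0,8) = 8x8
Op 5 cut(4, 4): punch at orig (4,4); cuts so far [(4, 0), (4, 2), (4, 4)]; region rows[0,8) x cols[0,8) = 8x8
Unfold 1 (reflect across h@8): 6 holes -> [(4, 0), (4, 2), (4, 4), (11, 0), (11, 2), (11, 4)]
Unfold 2 (reflect across v@8): 12 holes -> [(4, 0), (4, 2), (4, 4), (4, 11), (4, 13), (4, 15), (11, 0), (11, 2), (11, 4), (11, 11), (11, 13), (11, 15)]
Holes: [(4, 0), (4, 2), (4, 4), (4, 11), (4, 13), (4, 15), (11, 0), (11, 2), (11, 4), (11, 11), (11, 13), (11, 15)]

Answer: no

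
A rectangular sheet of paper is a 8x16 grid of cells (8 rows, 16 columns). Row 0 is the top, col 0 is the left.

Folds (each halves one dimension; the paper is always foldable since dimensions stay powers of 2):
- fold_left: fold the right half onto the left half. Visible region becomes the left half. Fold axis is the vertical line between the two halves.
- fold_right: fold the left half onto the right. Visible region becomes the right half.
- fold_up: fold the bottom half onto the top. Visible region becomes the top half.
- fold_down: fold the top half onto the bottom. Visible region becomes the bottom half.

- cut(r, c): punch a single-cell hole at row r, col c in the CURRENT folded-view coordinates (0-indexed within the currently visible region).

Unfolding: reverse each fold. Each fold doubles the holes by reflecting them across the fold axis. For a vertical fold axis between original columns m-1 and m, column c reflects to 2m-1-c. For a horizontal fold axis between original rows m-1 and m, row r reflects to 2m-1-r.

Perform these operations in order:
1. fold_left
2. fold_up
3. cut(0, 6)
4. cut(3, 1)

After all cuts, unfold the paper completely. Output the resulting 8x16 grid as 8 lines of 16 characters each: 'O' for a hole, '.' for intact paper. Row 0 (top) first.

Answer: ......O..O......
................
................
.O............O.
.O............O.
................
................
......O..O......

Derivation:
Op 1 fold_left: fold axis v@8; visible region now rows[0,8) x cols[0,8) = 8x8
Op 2 fold_up: fold axis h@4; visible region now rows[0,4) x cols[0,8) = 4x8
Op 3 cut(0, 6): punch at orig (0,6); cuts so far [(0, 6)]; region rows[0,4) x cols[0,8) = 4x8
Op 4 cut(3, 1): punch at orig (3,1); cuts so far [(0, 6), (3, 1)]; region rows[0,4) x cols[0,8) = 4x8
Unfold 1 (reflect across h@4): 4 holes -> [(0, 6), (3, 1), (4, 1), (7, 6)]
Unfold 2 (reflect across v@8): 8 holes -> [(0, 6), (0, 9), (3, 1), (3, 14), (4, 1), (4, 14), (7, 6), (7, 9)]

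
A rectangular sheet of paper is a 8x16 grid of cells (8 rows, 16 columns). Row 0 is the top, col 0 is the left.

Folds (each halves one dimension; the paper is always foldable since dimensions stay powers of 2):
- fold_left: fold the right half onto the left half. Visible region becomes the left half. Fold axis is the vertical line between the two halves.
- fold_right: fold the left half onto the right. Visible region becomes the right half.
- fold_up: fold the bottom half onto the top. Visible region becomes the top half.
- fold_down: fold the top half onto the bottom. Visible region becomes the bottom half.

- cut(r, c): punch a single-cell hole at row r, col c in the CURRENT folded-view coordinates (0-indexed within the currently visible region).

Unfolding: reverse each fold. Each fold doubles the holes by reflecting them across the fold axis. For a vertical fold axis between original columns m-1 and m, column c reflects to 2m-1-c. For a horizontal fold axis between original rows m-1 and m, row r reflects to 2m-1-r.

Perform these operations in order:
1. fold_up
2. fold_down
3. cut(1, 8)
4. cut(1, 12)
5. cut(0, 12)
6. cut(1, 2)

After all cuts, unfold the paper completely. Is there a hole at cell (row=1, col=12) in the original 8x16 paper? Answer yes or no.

Op 1 fold_up: fold axis h@4; visible region now rows[0,4) x cols[0,16) = 4x16
Op 2 fold_down: fold axis h@2; visible region now rows[2,4) x cols[0,16) = 2x16
Op 3 cut(1, 8): punch at orig (3,8); cuts so far [(3, 8)]; region rows[2,4) x cols[0,16) = 2x16
Op 4 cut(1, 12): punch at orig (3,12); cuts so far [(3, 8), (3, 12)]; region rows[2,4) x cols[0,16) = 2x16
Op 5 cut(0, 12): punch at orig (2,12); cuts so far [(2, 12), (3, 8), (3, 12)]; region rows[2,4) x cols[0,16) = 2x16
Op 6 cut(1, 2): punch at orig (3,2); cuts so far [(2, 12), (3, 2), (3, 8), (3, 12)]; region rows[2,4) x cols[0,16) = 2x16
Unfold 1 (reflect across h@2): 8 holes -> [(0, 2), (0, 8), (0, 12), (1, 12), (2, 12), (3, 2), (3, 8), (3, 12)]
Unfold 2 (reflect across h@4): 16 holes -> [(0, 2), (0, 8), (0, 12), (1, 12), (2, 12), (3, 2), (3, 8), (3, 12), (4, 2), (4, 8), (4, 12), (5, 12), (6, 12), (7, 2), (7, 8), (7, 12)]
Holes: [(0, 2), (0, 8), (0, 12), (1, 12), (2, 12), (3, 2), (3, 8), (3, 12), (4, 2), (4, 8), (4, 12), (5, 12), (6, 12), (7, 2), (7, 8), (7, 12)]

Answer: yes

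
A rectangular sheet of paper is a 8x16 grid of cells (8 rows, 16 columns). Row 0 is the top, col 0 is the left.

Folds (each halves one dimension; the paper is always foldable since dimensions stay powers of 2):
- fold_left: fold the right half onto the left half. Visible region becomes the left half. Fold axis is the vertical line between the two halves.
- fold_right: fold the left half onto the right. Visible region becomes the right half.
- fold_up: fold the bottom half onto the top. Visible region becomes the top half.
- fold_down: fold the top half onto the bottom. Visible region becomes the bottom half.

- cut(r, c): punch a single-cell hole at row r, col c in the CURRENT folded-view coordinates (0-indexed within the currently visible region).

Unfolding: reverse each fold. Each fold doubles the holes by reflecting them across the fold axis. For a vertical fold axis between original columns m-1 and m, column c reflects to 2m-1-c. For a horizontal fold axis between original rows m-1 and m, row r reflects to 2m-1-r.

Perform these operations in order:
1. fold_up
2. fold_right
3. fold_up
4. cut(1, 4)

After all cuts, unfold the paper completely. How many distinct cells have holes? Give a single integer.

Op 1 fold_up: fold axis h@4; visible region now rows[0,4) x cols[0,16) = 4x16
Op 2 fold_right: fold axis v@8; visible region now rows[0,4) x cols[8,16) = 4x8
Op 3 fold_up: fold axis h@2; visible region now rows[0,2) x cols[8,16) = 2x8
Op 4 cut(1, 4): punch at orig (1,12); cuts so far [(1, 12)]; region rows[0,2) x cols[8,16) = 2x8
Unfold 1 (reflect across h@2): 2 holes -> [(1, 12), (2, 12)]
Unfold 2 (reflect across v@8): 4 holes -> [(1, 3), (1, 12), (2, 3), (2, 12)]
Unfold 3 (reflect across h@4): 8 holes -> [(1, 3), (1, 12), (2, 3), (2, 12), (5, 3), (5, 12), (6, 3), (6, 12)]

Answer: 8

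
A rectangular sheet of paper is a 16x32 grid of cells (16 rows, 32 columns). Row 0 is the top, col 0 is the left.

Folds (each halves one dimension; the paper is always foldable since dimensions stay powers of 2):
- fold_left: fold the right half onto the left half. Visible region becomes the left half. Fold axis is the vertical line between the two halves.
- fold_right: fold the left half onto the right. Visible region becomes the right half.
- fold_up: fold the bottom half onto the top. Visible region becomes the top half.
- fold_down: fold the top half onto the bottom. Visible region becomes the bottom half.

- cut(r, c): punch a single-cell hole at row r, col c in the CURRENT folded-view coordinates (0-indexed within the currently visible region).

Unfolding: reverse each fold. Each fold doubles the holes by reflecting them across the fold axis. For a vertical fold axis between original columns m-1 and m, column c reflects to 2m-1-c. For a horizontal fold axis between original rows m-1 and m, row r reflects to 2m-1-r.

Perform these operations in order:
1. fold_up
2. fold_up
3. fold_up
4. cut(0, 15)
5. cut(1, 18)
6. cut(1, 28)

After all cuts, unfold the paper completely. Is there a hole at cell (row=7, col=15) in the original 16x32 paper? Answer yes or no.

Op 1 fold_up: fold axis h@8; visible region now rows[0,8) x cols[0,32) = 8x32
Op 2 fold_up: fold axis h@4; visible region now rows[0,4) x cols[0,32) = 4x32
Op 3 fold_up: fold axis h@2; visible region now rows[0,2) x cols[0,32) = 2x32
Op 4 cut(0, 15): punch at orig (0,15); cuts so far [(0, 15)]; region rows[0,2) x cols[0,32) = 2x32
Op 5 cut(1, 18): punch at orig (1,18); cuts so far [(0, 15), (1, 18)]; region rows[0,2) x cols[0,32) = 2x32
Op 6 cut(1, 28): punch at orig (1,28); cuts so far [(0, 15), (1, 18), (1, 28)]; region rows[0,2) x cols[0,32) = 2x32
Unfold 1 (reflect across h@2): 6 holes -> [(0, 15), (1, 18), (1, 28), (2, 18), (2, 28), (3, 15)]
Unfold 2 (reflect across h@4): 12 holes -> [(0, 15), (1, 18), (1, 28), (2, 18), (2, 28), (3, 15), (4, 15), (5, 18), (5, 28), (6, 18), (6, 28), (7, 15)]
Unfold 3 (reflect across h@8): 24 holes -> [(0, 15), (1, 18), (1, 28), (2, 18), (2, 28), (3, 15), (4, 15), (5, 18), (5, 28), (6, 18), (6, 28), (7, 15), (8, 15), (9, 18), (9, 28), (10, 18), (10, 28), (11, 15), (12, 15), (13, 18), (13, 28), (14, 18), (14, 28), (15, 15)]
Holes: [(0, 15), (1, 18), (1, 28), (2, 18), (2, 28), (3, 15), (4, 15), (5, 18), (5, 28), (6, 18), (6, 28), (7, 15), (8, 15), (9, 18), (9, 28), (10, 18), (10, 28), (11, 15), (12, 15), (13, 18), (13, 28), (14, 18), (14, 28), (15, 15)]

Answer: yes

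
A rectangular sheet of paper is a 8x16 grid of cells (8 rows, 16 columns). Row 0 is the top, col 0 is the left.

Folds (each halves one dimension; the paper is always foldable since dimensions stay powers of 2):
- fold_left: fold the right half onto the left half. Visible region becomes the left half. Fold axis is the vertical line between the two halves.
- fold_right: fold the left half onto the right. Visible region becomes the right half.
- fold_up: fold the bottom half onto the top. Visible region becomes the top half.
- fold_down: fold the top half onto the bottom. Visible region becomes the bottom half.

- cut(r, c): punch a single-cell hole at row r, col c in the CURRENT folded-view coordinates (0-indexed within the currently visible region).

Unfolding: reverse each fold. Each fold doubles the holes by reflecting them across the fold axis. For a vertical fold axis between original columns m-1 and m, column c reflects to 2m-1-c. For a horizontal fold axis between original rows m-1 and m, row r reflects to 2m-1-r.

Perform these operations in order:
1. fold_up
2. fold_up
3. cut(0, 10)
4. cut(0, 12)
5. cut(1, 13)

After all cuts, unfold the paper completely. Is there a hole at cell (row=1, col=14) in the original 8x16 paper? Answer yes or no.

Op 1 fold_up: fold axis h@4; visible region now rows[0,4) x cols[0,16) = 4x16
Op 2 fold_up: fold axis h@2; visible region now rows[0,2) x cols[0,16) = 2x16
Op 3 cut(0, 10): punch at orig (0,10); cuts so far [(0, 10)]; region rows[0,2) x cols[0,16) = 2x16
Op 4 cut(0, 12): punch at orig (0,12); cuts so far [(0, 10), (0, 12)]; region rows[0,2) x cols[0,16) = 2x16
Op 5 cut(1, 13): punch at orig (1,13); cuts so far [(0, 10), (0, 12), (1, 13)]; region rows[0,2) x cols[0,16) = 2x16
Unfold 1 (reflect across h@2): 6 holes -> [(0, 10), (0, 12), (1, 13), (2, 13), (3, 10), (3, 12)]
Unfold 2 (reflect across h@4): 12 holes -> [(0, 10), (0, 12), (1, 13), (2, 13), (3, 10), (3, 12), (4, 10), (4, 12), (5, 13), (6, 13), (7, 10), (7, 12)]
Holes: [(0, 10), (0, 12), (1, 13), (2, 13), (3, 10), (3, 12), (4, 10), (4, 12), (5, 13), (6, 13), (7, 10), (7, 12)]

Answer: no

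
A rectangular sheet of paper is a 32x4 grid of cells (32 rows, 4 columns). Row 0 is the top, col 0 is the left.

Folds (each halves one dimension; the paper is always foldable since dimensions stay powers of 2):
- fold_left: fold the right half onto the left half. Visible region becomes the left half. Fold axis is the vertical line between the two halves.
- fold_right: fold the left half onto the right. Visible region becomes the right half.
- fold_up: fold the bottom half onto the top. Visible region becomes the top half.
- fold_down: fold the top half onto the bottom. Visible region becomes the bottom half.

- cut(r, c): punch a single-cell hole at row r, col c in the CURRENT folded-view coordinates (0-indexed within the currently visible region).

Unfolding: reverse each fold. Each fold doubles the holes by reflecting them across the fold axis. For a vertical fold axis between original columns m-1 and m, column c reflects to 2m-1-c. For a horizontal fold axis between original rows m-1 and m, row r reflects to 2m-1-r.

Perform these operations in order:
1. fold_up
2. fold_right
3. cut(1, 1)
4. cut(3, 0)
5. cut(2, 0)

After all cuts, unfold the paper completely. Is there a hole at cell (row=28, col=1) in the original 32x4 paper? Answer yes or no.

Answer: yes

Derivation:
Op 1 fold_up: fold axis h@16; visible region now rows[0,16) x cols[0,4) = 16x4
Op 2 fold_right: fold axis v@2; visible region now rows[0,16) x cols[2,4) = 16x2
Op 3 cut(1, 1): punch at orig (1,3); cuts so far [(1, 3)]; region rows[0,16) x cols[2,4) = 16x2
Op 4 cut(3, 0): punch at orig (3,2); cuts so far [(1, 3), (3, 2)]; region rows[0,16) x cols[2,4) = 16x2
Op 5 cut(2, 0): punch at orig (2,2); cuts so far [(1, 3), (2, 2), (3, 2)]; region rows[0,16) x cols[2,4) = 16x2
Unfold 1 (reflect across v@2): 6 holes -> [(1, 0), (1, 3), (2, 1), (2, 2), (3, 1), (3, 2)]
Unfold 2 (reflect across h@16): 12 holes -> [(1, 0), (1, 3), (2, 1), (2, 2), (3, 1), (3, 2), (28, 1), (28, 2), (29, 1), (29, 2), (30, 0), (30, 3)]
Holes: [(1, 0), (1, 3), (2, 1), (2, 2), (3, 1), (3, 2), (28, 1), (28, 2), (29, 1), (29, 2), (30, 0), (30, 3)]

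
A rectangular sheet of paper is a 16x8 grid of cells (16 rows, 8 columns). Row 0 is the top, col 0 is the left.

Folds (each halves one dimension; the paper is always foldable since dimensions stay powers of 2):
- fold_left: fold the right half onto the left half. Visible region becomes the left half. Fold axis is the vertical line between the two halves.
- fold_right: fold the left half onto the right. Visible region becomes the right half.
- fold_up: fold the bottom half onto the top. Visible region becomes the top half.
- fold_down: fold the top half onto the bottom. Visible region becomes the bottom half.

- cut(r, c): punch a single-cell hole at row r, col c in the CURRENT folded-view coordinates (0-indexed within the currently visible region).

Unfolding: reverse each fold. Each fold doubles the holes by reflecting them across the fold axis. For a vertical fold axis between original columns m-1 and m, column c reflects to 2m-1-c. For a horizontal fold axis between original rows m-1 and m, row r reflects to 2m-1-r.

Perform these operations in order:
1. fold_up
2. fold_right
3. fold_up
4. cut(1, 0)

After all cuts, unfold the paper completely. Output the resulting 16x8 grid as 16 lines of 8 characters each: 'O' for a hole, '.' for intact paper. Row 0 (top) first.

Op 1 fold_up: fold axis h@8; visible region now rows[0,8) x cols[0,8) = 8x8
Op 2 fold_right: fold axis v@4; visible region now rows[0,8) x cols[4,8) = 8x4
Op 3 fold_up: fold axis h@4; visible region now rows[0,4) x cols[4,8) = 4x4
Op 4 cut(1, 0): punch at orig (1,4); cuts so far [(1, 4)]; region rows[0,4) x cols[4,8) = 4x4
Unfold 1 (reflect across h@4): 2 holes -> [(1, 4), (6, 4)]
Unfold 2 (reflect across v@4): 4 holes -> [(1, 3), (1, 4), (6, 3), (6, 4)]
Unfold 3 (reflect across h@8): 8 holes -> [(1, 3), (1, 4), (6, 3), (6, 4), (9, 3), (9, 4), (14, 3), (14, 4)]

Answer: ........
...OO...
........
........
........
........
...OO...
........
........
...OO...
........
........
........
........
...OO...
........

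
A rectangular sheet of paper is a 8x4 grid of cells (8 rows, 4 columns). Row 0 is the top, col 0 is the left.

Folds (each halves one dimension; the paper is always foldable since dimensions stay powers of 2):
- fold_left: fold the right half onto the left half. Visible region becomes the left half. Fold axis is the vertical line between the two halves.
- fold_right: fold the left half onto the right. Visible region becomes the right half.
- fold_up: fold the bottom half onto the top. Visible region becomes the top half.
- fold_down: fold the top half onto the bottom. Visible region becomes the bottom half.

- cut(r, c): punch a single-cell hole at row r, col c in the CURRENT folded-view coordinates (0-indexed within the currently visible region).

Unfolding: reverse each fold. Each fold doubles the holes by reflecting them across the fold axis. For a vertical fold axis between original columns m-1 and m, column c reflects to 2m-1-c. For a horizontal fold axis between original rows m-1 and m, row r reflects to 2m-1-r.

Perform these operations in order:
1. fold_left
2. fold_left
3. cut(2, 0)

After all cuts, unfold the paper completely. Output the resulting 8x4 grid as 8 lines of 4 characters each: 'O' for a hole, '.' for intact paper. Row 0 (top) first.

Answer: ....
....
OOOO
....
....
....
....
....

Derivation:
Op 1 fold_left: fold axis v@2; visible region now rows[0,8) x cols[0,2) = 8x2
Op 2 fold_left: fold axis v@1; visible region now rows[0,8) x cols[0,1) = 8x1
Op 3 cut(2, 0): punch at orig (2,0); cuts so far [(2, 0)]; region rows[0,8) x cols[0,1) = 8x1
Unfold 1 (reflect across v@1): 2 holes -> [(2, 0), (2, 1)]
Unfold 2 (reflect across v@2): 4 holes -> [(2, 0), (2, 1), (2, 2), (2, 3)]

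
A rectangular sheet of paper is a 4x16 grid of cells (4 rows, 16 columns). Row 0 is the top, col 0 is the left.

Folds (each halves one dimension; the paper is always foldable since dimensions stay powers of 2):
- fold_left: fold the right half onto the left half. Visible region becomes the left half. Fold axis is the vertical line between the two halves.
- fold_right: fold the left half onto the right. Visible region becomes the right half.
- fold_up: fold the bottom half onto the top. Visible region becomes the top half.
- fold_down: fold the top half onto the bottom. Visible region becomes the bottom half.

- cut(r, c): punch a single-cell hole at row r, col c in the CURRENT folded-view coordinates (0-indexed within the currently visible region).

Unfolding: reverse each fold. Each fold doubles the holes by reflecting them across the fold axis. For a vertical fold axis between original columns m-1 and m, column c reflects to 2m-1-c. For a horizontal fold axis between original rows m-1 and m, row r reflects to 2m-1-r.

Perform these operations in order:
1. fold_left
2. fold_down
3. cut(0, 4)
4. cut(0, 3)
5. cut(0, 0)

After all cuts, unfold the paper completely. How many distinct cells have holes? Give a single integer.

Op 1 fold_left: fold axis v@8; visible region now rows[0,4) x cols[0,8) = 4x8
Op 2 fold_down: fold axis h@2; visible region now rows[2,4) x cols[0,8) = 2x8
Op 3 cut(0, 4): punch at orig (2,4); cuts so far [(2, 4)]; region rows[2,4) x cols[0,8) = 2x8
Op 4 cut(0, 3): punch at orig (2,3); cuts so far [(2, 3), (2, 4)]; region rows[2,4) x cols[0,8) = 2x8
Op 5 cut(0, 0): punch at orig (2,0); cuts so far [(2, 0), (2, 3), (2, 4)]; region rows[2,4) x cols[0,8) = 2x8
Unfold 1 (reflect across h@2): 6 holes -> [(1, 0), (1, 3), (1, 4), (2, 0), (2, 3), (2, 4)]
Unfold 2 (reflect across v@8): 12 holes -> [(1, 0), (1, 3), (1, 4), (1, 11), (1, 12), (1, 15), (2, 0), (2, 3), (2, 4), (2, 11), (2, 12), (2, 15)]

Answer: 12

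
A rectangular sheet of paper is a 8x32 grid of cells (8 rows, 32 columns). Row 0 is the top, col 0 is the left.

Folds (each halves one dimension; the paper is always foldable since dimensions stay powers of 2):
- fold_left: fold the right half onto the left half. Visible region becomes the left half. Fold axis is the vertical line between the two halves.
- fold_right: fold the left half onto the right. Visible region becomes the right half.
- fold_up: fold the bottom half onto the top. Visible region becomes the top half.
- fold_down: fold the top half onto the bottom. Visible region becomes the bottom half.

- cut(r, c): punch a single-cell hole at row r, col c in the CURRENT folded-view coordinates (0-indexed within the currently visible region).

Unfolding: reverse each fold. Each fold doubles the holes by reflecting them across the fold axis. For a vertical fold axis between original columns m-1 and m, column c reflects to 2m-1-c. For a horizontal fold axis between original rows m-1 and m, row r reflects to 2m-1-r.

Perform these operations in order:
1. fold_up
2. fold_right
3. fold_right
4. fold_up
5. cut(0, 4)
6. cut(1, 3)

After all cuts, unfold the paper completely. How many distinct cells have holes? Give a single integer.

Answer: 32

Derivation:
Op 1 fold_up: fold axis h@4; visible region now rows[0,4) x cols[0,32) = 4x32
Op 2 fold_right: fold axis v@16; visible region now rows[0,4) x cols[16,32) = 4x16
Op 3 fold_right: fold axis v@24; visible region now rows[0,4) x cols[24,32) = 4x8
Op 4 fold_up: fold axis h@2; visible region now rows[0,2) x cols[24,32) = 2x8
Op 5 cut(0, 4): punch at orig (0,28); cuts so far [(0, 28)]; region rows[0,2) x cols[24,32) = 2x8
Op 6 cut(1, 3): punch at orig (1,27); cuts so far [(0, 28), (1, 27)]; region rows[0,2) x cols[24,32) = 2x8
Unfold 1 (reflect across h@2): 4 holes -> [(0, 28), (1, 27), (2, 27), (3, 28)]
Unfold 2 (reflect across v@24): 8 holes -> [(0, 19), (0, 28), (1, 20), (1, 27), (2, 20), (2, 27), (3, 19), (3, 28)]
Unfold 3 (reflect across v@16): 16 holes -> [(0, 3), (0, 12), (0, 19), (0, 28), (1, 4), (1, 11), (1, 20), (1, 27), (2, 4), (2, 11), (2, 20), (2, 27), (3, 3), (3, 12), (3, 19), (3, 28)]
Unfold 4 (reflect across h@4): 32 holes -> [(0, 3), (0, 12), (0, 19), (0, 28), (1, 4), (1, 11), (1, 20), (1, 27), (2, 4), (2, 11), (2, 20), (2, 27), (3, 3), (3, 12), (3, 19), (3, 28), (4, 3), (4, 12), (4, 19), (4, 28), (5, 4), (5, 11), (5, 20), (5, 27), (6, 4), (6, 11), (6, 20), (6, 27), (7, 3), (7, 12), (7, 19), (7, 28)]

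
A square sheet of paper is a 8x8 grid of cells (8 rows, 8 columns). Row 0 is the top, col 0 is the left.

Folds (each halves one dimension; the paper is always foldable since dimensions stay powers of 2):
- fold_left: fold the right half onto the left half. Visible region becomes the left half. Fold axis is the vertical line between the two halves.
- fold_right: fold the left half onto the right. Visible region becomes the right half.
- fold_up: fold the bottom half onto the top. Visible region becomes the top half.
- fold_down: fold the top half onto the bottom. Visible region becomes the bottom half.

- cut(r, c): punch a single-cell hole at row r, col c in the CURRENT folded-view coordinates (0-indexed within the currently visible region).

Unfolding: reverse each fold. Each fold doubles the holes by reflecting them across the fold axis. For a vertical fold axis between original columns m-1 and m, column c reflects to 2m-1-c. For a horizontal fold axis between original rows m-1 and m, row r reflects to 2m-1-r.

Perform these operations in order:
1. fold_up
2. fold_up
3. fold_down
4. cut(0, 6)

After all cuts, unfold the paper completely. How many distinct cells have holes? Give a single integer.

Op 1 fold_up: fold axis h@4; visible region now rows[0,4) x cols[0,8) = 4x8
Op 2 fold_up: fold axis h@2; visible region now rows[0,2) x cols[0,8) = 2x8
Op 3 fold_down: fold axis h@1; visible region now rows[1,2) x cols[0,8) = 1x8
Op 4 cut(0, 6): punch at orig (1,6); cuts so far [(1, 6)]; region rows[1,2) x cols[0,8) = 1x8
Unfold 1 (reflect across h@1): 2 holes -> [(0, 6), (1, 6)]
Unfold 2 (reflect across h@2): 4 holes -> [(0, 6), (1, 6), (2, 6), (3, 6)]
Unfold 3 (reflect across h@4): 8 holes -> [(0, 6), (1, 6), (2, 6), (3, 6), (4, 6), (5, 6), (6, 6), (7, 6)]

Answer: 8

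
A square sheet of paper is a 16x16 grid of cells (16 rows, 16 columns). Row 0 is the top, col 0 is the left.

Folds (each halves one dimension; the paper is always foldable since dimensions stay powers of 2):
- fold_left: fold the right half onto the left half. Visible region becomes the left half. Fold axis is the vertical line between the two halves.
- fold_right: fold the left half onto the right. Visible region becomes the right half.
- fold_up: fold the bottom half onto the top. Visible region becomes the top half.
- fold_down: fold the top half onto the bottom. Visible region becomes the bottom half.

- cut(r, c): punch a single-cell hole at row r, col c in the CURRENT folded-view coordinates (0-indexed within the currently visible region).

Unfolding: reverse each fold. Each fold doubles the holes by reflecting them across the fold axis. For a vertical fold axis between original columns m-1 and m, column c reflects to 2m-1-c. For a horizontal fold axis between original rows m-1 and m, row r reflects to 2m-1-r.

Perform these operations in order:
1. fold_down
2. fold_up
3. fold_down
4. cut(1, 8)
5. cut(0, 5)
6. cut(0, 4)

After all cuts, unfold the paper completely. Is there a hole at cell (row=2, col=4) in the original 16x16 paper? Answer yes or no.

Op 1 fold_down: fold axis h@8; visible region now rows[8,16) x cols[0,16) = 8x16
Op 2 fold_up: fold axis h@12; visible region now rows[8,12) x cols[0,16) = 4x16
Op 3 fold_down: fold axis h@10; visible region now rows[10,12) x cols[0,16) = 2x16
Op 4 cut(1, 8): punch at orig (11,8); cuts so far [(11, 8)]; region rows[10,12) x cols[0,16) = 2x16
Op 5 cut(0, 5): punch at orig (10,5); cuts so far [(10, 5), (11, 8)]; region rows[10,12) x cols[0,16) = 2x16
Op 6 cut(0, 4): punch at orig (10,4); cuts so far [(10, 4), (10, 5), (11, 8)]; region rows[10,12) x cols[0,16) = 2x16
Unfold 1 (reflect across h@10): 6 holes -> [(8, 8), (9, 4), (9, 5), (10, 4), (10, 5), (11, 8)]
Unfold 2 (reflect across h@12): 12 holes -> [(8, 8), (9, 4), (9, 5), (10, 4), (10, 5), (11, 8), (12, 8), (13, 4), (13, 5), (14, 4), (14, 5), (15, 8)]
Unfold 3 (reflect across h@8): 24 holes -> [(0, 8), (1, 4), (1, 5), (2, 4), (2, 5), (3, 8), (4, 8), (5, 4), (5, 5), (6, 4), (6, 5), (7, 8), (8, 8), (9, 4), (9, 5), (10, 4), (10, 5), (11, 8), (12, 8), (13, 4), (13, 5), (14, 4), (14, 5), (15, 8)]
Holes: [(0, 8), (1, 4), (1, 5), (2, 4), (2, 5), (3, 8), (4, 8), (5, 4), (5, 5), (6, 4), (6, 5), (7, 8), (8, 8), (9, 4), (9, 5), (10, 4), (10, 5), (11, 8), (12, 8), (13, 4), (13, 5), (14, 4), (14, 5), (15, 8)]

Answer: yes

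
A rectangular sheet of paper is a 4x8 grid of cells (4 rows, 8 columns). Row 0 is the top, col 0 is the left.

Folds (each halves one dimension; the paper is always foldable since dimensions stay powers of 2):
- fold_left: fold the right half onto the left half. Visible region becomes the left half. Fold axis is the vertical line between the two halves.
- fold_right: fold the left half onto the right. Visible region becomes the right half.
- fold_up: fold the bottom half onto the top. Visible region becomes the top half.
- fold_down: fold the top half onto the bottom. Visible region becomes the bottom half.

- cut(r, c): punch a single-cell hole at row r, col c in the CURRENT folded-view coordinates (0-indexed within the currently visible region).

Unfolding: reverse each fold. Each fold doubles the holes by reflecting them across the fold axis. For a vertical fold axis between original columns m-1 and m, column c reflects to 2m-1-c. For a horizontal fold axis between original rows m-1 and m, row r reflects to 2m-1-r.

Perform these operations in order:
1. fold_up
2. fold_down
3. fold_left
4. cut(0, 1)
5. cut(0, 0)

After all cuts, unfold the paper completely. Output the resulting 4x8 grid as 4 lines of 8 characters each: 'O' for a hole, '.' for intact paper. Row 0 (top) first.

Answer: OO....OO
OO....OO
OO....OO
OO....OO

Derivation:
Op 1 fold_up: fold axis h@2; visible region now rows[0,2) x cols[0,8) = 2x8
Op 2 fold_down: fold axis h@1; visible region now rows[1,2) x cols[0,8) = 1x8
Op 3 fold_left: fold axis v@4; visible region now rows[1,2) x cols[0,4) = 1x4
Op 4 cut(0, 1): punch at orig (1,1); cuts so far [(1, 1)]; region rows[1,2) x cols[0,4) = 1x4
Op 5 cut(0, 0): punch at orig (1,0); cuts so far [(1, 0), (1, 1)]; region rows[1,2) x cols[0,4) = 1x4
Unfold 1 (reflect across v@4): 4 holes -> [(1, 0), (1, 1), (1, 6), (1, 7)]
Unfold 2 (reflect across h@1): 8 holes -> [(0, 0), (0, 1), (0, 6), (0, 7), (1, 0), (1, 1), (1, 6), (1, 7)]
Unfold 3 (reflect across h@2): 16 holes -> [(0, 0), (0, 1), (0, 6), (0, 7), (1, 0), (1, 1), (1, 6), (1, 7), (2, 0), (2, 1), (2, 6), (2, 7), (3, 0), (3, 1), (3, 6), (3, 7)]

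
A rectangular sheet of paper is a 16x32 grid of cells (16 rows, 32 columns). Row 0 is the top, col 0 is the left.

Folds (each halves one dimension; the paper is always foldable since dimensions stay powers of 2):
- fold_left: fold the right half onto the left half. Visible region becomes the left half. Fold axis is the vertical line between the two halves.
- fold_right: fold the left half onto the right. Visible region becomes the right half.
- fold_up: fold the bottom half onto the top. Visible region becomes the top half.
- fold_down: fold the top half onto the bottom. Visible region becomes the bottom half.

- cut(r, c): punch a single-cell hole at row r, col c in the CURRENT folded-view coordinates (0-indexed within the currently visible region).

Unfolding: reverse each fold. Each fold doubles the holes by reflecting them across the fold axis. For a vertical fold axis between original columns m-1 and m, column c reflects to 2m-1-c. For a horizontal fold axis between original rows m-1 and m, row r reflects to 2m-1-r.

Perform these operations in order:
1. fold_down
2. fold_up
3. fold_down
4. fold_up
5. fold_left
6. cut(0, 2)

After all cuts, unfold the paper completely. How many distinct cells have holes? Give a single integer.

Op 1 fold_down: fold axis h@8; visible region now rows[8,16) x cols[0,32) = 8x32
Op 2 fold_up: fold axis h@12; visible region now rows[8,12) x cols[0,32) = 4x32
Op 3 fold_down: fold axis h@10; visible region now rows[10,12) x cols[0,32) = 2x32
Op 4 fold_up: fold axis h@11; visible region now rows[10,11) x cols[0,32) = 1x32
Op 5 fold_left: fold axis v@16; visible region now rows[10,11) x cols[0,16) = 1x16
Op 6 cut(0, 2): punch at orig (10,2); cuts so far [(10, 2)]; region rows[10,11) x cols[0,16) = 1x16
Unfold 1 (reflect across v@16): 2 holes -> [(10, 2), (10, 29)]
Unfold 2 (reflect across h@11): 4 holes -> [(10, 2), (10, 29), (11, 2), (11, 29)]
Unfold 3 (reflect across h@10): 8 holes -> [(8, 2), (8, 29), (9, 2), (9, 29), (10, 2), (10, 29), (11, 2), (11, 29)]
Unfold 4 (reflect across h@12): 16 holes -> [(8, 2), (8, 29), (9, 2), (9, 29), (10, 2), (10, 29), (11, 2), (11, 29), (12, 2), (12, 29), (13, 2), (13, 29), (14, 2), (14, 29), (15, 2), (15, 29)]
Unfold 5 (reflect across h@8): 32 holes -> [(0, 2), (0, 29), (1, 2), (1, 29), (2, 2), (2, 29), (3, 2), (3, 29), (4, 2), (4, 29), (5, 2), (5, 29), (6, 2), (6, 29), (7, 2), (7, 29), (8, 2), (8, 29), (9, 2), (9, 29), (10, 2), (10, 29), (11, 2), (11, 29), (12, 2), (12, 29), (13, 2), (13, 29), (14, 2), (14, 29), (15, 2), (15, 29)]

Answer: 32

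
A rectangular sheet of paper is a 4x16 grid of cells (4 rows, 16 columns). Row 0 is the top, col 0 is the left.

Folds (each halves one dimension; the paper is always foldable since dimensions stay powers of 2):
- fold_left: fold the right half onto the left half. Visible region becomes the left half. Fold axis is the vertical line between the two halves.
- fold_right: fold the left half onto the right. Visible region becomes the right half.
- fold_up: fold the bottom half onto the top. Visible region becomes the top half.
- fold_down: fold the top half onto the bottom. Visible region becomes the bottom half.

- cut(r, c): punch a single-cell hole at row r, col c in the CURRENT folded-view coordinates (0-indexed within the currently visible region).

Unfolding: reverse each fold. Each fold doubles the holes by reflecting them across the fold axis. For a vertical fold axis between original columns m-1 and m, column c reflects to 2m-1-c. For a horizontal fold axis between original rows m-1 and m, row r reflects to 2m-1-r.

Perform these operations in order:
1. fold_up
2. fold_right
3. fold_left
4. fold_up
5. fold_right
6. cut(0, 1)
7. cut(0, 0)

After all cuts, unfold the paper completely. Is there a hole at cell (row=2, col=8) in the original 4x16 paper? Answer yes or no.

Op 1 fold_up: fold axis h@2; visible region now rows[0,2) x cols[0,16) = 2x16
Op 2 fold_right: fold axis v@8; visible region now rows[0,2) x cols[8,16) = 2x8
Op 3 fold_left: fold axis v@12; visible region now rows[0,2) x cols[8,12) = 2x4
Op 4 fold_up: fold axis h@1; visible region now rows[0,1) x cols[8,12) = 1x4
Op 5 fold_right: fold axis v@10; visible region now rows[0,1) x cols[10,12) = 1x2
Op 6 cut(0, 1): punch at orig (0,11); cuts so far [(0, 11)]; region rows[0,1) x cols[10,12) = 1x2
Op 7 cut(0, 0): punch at orig (0,10); cuts so far [(0, 10), (0, 11)]; region rows[0,1) x cols[10,12) = 1x2
Unfold 1 (reflect across v@10): 4 holes -> [(0, 8), (0, 9), (0, 10), (0, 11)]
Unfold 2 (reflect across h@1): 8 holes -> [(0, 8), (0, 9), (0, 10), (0, 11), (1, 8), (1, 9), (1, 10), (1, 11)]
Unfold 3 (reflect across v@12): 16 holes -> [(0, 8), (0, 9), (0, 10), (0, 11), (0, 12), (0, 13), (0, 14), (0, 15), (1, 8), (1, 9), (1, 10), (1, 11), (1, 12), (1, 13), (1, 14), (1, 15)]
Unfold 4 (reflect across v@8): 32 holes -> [(0, 0), (0, 1), (0, 2), (0, 3), (0, 4), (0, 5), (0, 6), (0, 7), (0, 8), (0, 9), (0, 10), (0, 11), (0, 12), (0, 13), (0, 14), (0, 15), (1, 0), (1, 1), (1, 2), (1, 3), (1, 4), (1, 5), (1, 6), (1, 7), (1, 8), (1, 9), (1, 10), (1, 11), (1, 12), (1, 13), (1, 14), (1, 15)]
Unfold 5 (reflect across h@2): 64 holes -> [(0, 0), (0, 1), (0, 2), (0, 3), (0, 4), (0, 5), (0, 6), (0, 7), (0, 8), (0, 9), (0, 10), (0, 11), (0, 12), (0, 13), (0, 14), (0, 15), (1, 0), (1, 1), (1, 2), (1, 3), (1, 4), (1, 5), (1, 6), (1, 7), (1, 8), (1, 9), (1, 10), (1, 11), (1, 12), (1, 13), (1, 14), (1, 15), (2, 0), (2, 1), (2, 2), (2, 3), (2, 4), (2, 5), (2, 6), (2, 7), (2, 8), (2, 9), (2, 10), (2, 11), (2, 12), (2, 13), (2, 14), (2, 15), (3, 0), (3, 1), (3, 2), (3, 3), (3, 4), (3, 5), (3, 6), (3, 7), (3, 8), (3, 9), (3, 10), (3, 11), (3, 12), (3, 13), (3, 14), (3, 15)]
Holes: [(0, 0), (0, 1), (0, 2), (0, 3), (0, 4), (0, 5), (0, 6), (0, 7), (0, 8), (0, 9), (0, 10), (0, 11), (0, 12), (0, 13), (0, 14), (0, 15), (1, 0), (1, 1), (1, 2), (1, 3), (1, 4), (1, 5), (1, 6), (1, 7), (1, 8), (1, 9), (1, 10), (1, 11), (1, 12), (1, 13), (1, 14), (1, 15), (2, 0), (2, 1), (2, 2), (2, 3), (2, 4), (2, 5), (2, 6), (2, 7), (2, 8), (2, 9), (2, 10), (2, 11), (2, 12), (2, 13), (2, 14), (2, 15), (3, 0), (3, 1), (3, 2), (3, 3), (3, 4), (3, 5), (3, 6), (3, 7), (3, 8), (3, 9), (3, 10), (3, 11), (3, 12), (3, 13), (3, 14), (3, 15)]

Answer: yes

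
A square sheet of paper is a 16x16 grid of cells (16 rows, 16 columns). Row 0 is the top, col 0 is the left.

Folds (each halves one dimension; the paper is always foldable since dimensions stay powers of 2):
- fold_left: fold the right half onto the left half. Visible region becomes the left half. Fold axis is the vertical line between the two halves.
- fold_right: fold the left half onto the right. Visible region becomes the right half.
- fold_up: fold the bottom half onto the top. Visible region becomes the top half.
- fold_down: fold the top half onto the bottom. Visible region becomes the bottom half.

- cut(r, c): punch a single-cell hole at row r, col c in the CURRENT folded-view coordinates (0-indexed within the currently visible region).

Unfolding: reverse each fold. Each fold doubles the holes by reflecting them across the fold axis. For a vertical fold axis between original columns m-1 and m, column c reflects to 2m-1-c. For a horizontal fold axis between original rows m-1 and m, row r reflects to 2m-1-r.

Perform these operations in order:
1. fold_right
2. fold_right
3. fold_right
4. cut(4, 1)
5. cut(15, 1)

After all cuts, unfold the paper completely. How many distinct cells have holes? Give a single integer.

Answer: 16

Derivation:
Op 1 fold_right: fold axis v@8; visible region now rows[0,16) x cols[8,16) = 16x8
Op 2 fold_right: fold axis v@12; visible region now rows[0,16) x cols[12,16) = 16x4
Op 3 fold_right: fold axis v@14; visible region now rows[0,16) x cols[14,16) = 16x2
Op 4 cut(4, 1): punch at orig (4,15); cuts so far [(4, 15)]; region rows[0,16) x cols[14,16) = 16x2
Op 5 cut(15, 1): punch at orig (15,15); cuts so far [(4, 15), (15, 15)]; region rows[0,16) x cols[14,16) = 16x2
Unfold 1 (reflect across v@14): 4 holes -> [(4, 12), (4, 15), (15, 12), (15, 15)]
Unfold 2 (reflect across v@12): 8 holes -> [(4, 8), (4, 11), (4, 12), (4, 15), (15, 8), (15, 11), (15, 12), (15, 15)]
Unfold 3 (reflect across v@8): 16 holes -> [(4, 0), (4, 3), (4, 4), (4, 7), (4, 8), (4, 11), (4, 12), (4, 15), (15, 0), (15, 3), (15, 4), (15, 7), (15, 8), (15, 11), (15, 12), (15, 15)]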